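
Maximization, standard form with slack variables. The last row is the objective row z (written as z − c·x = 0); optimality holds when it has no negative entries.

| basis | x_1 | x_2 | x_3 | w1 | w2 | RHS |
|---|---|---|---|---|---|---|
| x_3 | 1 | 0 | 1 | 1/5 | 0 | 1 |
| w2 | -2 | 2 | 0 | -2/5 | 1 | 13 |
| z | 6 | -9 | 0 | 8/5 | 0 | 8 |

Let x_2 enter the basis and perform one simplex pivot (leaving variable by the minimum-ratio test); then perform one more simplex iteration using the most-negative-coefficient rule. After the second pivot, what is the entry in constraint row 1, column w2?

0

Ratio test on column x_2 — row 1: entry 0 ≤ 0; row 2: 13/2 = 13/2. Minimum is 13/2 at row 2 (w2 leaves); pivot element 2.
Divide row 2 by 2; eliminate column x_2 from the other rows.
Second iteration: most negative z-row entry is -3 in column x_1, so x_1 enters.
Ratio test on column x_1 — row 1: 1/1 = 1; row 2: entry -1 ≤ 0. Minimum is 1 at row 1 (x_3 leaves); pivot element 1.
Divide row 1 by 1; eliminate column x_1 from the other rows.
After both pivots, the entry at constraint row 1, column w2 is 0.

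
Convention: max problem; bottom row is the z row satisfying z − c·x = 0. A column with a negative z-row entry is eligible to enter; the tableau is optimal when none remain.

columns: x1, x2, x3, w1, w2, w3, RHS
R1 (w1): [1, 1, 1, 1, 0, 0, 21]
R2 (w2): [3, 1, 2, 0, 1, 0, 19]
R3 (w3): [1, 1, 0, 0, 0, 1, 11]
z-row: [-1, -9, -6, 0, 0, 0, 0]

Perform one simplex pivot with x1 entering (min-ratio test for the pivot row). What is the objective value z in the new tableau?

19/3

Ratio test on column x1 — row 1: 21/1 = 21; row 2: 19/3 = 19/3; row 3: 11/1 = 11. Minimum is 19/3 at row 2 (w2 leaves); pivot element 3.
Pivot on row 2; the z-row RHS becomes 0 − (-1)·(19/3) = 19/3.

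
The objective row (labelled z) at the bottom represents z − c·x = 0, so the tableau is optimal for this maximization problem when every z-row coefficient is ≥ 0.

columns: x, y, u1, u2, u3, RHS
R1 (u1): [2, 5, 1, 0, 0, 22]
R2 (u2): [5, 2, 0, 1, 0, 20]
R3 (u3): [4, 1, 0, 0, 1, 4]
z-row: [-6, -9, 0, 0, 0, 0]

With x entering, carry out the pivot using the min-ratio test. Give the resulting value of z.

Ratio test on column x — row 1: 22/2 = 11; row 2: 20/5 = 4; row 3: 4/4 = 1. Minimum is 1 at row 3 (u3 leaves); pivot element 4.
Pivot on row 3; the z-row RHS becomes 0 − (-6)·1 = 6.

6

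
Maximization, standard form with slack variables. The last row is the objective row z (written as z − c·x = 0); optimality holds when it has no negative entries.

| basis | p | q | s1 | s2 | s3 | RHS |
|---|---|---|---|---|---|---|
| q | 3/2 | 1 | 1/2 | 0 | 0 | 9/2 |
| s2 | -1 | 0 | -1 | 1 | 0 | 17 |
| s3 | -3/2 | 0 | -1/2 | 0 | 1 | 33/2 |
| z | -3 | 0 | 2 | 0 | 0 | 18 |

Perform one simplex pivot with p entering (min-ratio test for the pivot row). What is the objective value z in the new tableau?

Ratio test on column p — row 1: (9/2)/(3/2) = 3; row 2: entry -1 ≤ 0; row 3: entry -3/2 ≤ 0. Minimum is 3 at row 1 (q leaves); pivot element 3/2.
Pivot on row 1; the z-row RHS becomes 18 − (-3)·3 = 27.

27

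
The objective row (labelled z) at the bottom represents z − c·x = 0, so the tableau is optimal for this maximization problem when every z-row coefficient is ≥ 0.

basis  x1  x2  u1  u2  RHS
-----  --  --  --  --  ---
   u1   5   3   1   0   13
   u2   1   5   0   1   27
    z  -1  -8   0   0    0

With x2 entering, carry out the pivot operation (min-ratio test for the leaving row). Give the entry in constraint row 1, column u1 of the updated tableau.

Ratio test on column x2 — row 1: 13/3 = 13/3; row 2: 27/5 = 27/5. Minimum is 13/3 at row 1 (u1 leaves); pivot element 3.
Divide row 1 by 3; eliminate column x2 from the other rows.
In the new row 1, the u1 entry is the old entry divided by the pivot: 1/3 = 1/3.

1/3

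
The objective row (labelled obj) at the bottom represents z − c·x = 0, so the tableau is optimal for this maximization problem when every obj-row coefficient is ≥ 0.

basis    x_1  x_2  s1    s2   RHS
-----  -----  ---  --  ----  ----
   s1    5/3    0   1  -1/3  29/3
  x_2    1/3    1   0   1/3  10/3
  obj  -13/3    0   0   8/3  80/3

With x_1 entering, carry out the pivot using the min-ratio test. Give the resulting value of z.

259/5

Ratio test on column x_1 — row 1: (29/3)/(5/3) = 29/5; row 2: (10/3)/(1/3) = 10. Minimum is 29/5 at row 1 (s1 leaves); pivot element 5/3.
Pivot on row 1; the obj-row RHS becomes 80/3 − (-13/3)·(29/5) = 259/5.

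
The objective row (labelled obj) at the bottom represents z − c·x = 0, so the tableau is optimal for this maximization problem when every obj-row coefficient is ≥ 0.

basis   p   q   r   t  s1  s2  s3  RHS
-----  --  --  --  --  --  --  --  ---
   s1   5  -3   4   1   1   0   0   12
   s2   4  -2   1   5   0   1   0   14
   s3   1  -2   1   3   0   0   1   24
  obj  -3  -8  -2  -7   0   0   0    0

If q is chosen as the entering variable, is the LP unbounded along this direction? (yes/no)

yes

Every constraint-row entry in column q is ≤ 0, so increasing q is unbounded.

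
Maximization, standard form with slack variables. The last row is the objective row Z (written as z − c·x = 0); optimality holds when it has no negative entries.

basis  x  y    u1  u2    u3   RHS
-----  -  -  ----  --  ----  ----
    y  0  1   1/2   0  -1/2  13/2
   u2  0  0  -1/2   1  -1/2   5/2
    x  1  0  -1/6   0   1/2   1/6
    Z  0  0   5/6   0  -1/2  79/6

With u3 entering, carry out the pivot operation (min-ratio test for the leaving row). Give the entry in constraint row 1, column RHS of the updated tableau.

20/3

Ratio test on column u3 — row 1: entry -1/2 ≤ 0; row 2: entry -1/2 ≤ 0; row 3: (1/6)/(1/2) = 1/3. Minimum is 1/3 at row 3 (x leaves); pivot element 1/2.
Divide row 3 by 1/2; eliminate column u3 from the other rows.
Row 1 update in column RHS: 13/2 − (-1/2)·(1/3) = 20/3.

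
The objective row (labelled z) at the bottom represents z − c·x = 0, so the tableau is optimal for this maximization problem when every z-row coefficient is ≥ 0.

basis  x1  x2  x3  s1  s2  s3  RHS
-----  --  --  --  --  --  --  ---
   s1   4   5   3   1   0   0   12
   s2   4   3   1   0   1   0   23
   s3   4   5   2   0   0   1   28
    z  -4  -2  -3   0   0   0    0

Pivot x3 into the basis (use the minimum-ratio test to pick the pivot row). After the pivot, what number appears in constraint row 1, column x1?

4/3

Ratio test on column x3 — row 1: 12/3 = 4; row 2: 23/1 = 23; row 3: 28/2 = 14. Minimum is 4 at row 1 (s1 leaves); pivot element 3.
Divide row 1 by 3; eliminate column x3 from the other rows.
In the new row 1, the x1 entry is the old entry divided by the pivot: 4/3 = 4/3.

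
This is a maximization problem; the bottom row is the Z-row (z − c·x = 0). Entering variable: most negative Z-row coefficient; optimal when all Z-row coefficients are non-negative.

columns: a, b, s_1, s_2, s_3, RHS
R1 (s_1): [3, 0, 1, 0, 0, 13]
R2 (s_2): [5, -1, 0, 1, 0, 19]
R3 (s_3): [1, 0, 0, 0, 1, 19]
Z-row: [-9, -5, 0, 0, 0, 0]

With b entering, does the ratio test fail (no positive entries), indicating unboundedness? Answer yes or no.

Every constraint-row entry in column b is ≤ 0, so increasing b is unbounded.

yes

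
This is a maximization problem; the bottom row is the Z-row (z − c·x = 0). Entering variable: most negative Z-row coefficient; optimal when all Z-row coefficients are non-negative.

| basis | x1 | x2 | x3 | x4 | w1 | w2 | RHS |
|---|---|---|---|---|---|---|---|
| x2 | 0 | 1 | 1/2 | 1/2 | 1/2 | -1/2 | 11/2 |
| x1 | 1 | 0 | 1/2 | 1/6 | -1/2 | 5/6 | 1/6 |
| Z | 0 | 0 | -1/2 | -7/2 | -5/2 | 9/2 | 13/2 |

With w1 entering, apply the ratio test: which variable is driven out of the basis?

Column w1 entries and ratios — x2: (11/2)/(1/2) = 11; x1: -1/2 ≤ 0, skip.
Smallest ratio is 11 in the row of x2, so x2 leaves.

x2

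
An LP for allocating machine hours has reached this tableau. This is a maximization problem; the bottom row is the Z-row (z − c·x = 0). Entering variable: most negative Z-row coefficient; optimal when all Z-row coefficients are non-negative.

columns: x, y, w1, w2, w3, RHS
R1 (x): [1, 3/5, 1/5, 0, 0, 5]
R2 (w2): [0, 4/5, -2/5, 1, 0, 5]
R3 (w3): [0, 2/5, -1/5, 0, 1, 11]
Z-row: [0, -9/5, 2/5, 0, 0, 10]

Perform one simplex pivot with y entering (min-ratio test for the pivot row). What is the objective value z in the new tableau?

85/4

Ratio test on column y — row 1: 5/(3/5) = 25/3; row 2: 5/(4/5) = 25/4; row 3: 11/(2/5) = 55/2. Minimum is 25/4 at row 2 (w2 leaves); pivot element 4/5.
Pivot on row 2; the Z-row RHS becomes 10 − (-9/5)·(25/4) = 85/4.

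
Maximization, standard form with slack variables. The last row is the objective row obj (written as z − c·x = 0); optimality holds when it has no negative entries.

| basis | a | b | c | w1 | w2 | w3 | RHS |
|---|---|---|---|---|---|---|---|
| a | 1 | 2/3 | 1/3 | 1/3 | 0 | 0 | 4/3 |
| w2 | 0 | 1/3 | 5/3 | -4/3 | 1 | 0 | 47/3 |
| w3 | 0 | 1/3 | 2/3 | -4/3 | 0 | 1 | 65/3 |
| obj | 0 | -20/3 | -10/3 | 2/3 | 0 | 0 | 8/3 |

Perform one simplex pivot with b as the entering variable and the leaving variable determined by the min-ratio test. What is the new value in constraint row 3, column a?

-1/2

Ratio test on column b — row 1: (4/3)/(2/3) = 2; row 2: (47/3)/(1/3) = 47; row 3: (65/3)/(1/3) = 65. Minimum is 2 at row 1 (a leaves); pivot element 2/3.
Divide row 1 by 2/3; eliminate column b from the other rows.
Row 3 update in column a: 0 − (1/3)·(3/2) = -1/2.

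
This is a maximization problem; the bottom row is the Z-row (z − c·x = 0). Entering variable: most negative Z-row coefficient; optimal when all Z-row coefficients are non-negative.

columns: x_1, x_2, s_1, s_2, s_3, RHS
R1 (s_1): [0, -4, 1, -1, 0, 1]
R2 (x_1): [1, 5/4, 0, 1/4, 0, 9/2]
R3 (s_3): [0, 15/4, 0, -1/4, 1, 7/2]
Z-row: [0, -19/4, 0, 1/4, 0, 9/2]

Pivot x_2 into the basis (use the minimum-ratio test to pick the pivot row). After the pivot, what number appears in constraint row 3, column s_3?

4/15

Ratio test on column x_2 — row 1: entry -4 ≤ 0; row 2: (9/2)/(5/4) = 18/5; row 3: (7/2)/(15/4) = 14/15. Minimum is 14/15 at row 3 (s_3 leaves); pivot element 15/4.
Divide row 3 by 15/4; eliminate column x_2 from the other rows.
In the new row 3, the s_3 entry is the old entry divided by the pivot: 1/(15/4) = 4/15.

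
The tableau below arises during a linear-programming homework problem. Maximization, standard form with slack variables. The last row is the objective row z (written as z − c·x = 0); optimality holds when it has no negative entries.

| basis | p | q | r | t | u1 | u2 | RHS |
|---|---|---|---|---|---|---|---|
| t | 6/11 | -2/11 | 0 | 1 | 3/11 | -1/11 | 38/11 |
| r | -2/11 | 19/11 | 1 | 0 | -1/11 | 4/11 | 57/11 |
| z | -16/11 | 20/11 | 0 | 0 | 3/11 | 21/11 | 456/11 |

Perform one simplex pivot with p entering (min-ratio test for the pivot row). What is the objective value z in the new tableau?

Ratio test on column p — row 1: (38/11)/(6/11) = 19/3; row 2: entry -2/11 ≤ 0. Minimum is 19/3 at row 1 (t leaves); pivot element 6/11.
Pivot on row 1; the z-row RHS becomes 456/11 − (-16/11)·(19/3) = 152/3.

152/3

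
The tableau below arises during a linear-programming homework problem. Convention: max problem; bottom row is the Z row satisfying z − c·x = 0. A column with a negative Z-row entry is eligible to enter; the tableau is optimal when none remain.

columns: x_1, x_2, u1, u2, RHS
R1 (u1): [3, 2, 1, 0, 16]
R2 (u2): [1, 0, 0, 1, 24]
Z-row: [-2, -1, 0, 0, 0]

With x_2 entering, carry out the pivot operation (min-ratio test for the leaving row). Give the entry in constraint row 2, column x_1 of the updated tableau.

Ratio test on column x_2 — row 1: 16/2 = 8; row 2: entry 0 ≤ 0. Minimum is 8 at row 1 (u1 leaves); pivot element 2.
Divide row 1 by 2; eliminate column x_2 from the other rows.
Row 2 update in column x_1: 1 − 0·(3/2) = 1.

1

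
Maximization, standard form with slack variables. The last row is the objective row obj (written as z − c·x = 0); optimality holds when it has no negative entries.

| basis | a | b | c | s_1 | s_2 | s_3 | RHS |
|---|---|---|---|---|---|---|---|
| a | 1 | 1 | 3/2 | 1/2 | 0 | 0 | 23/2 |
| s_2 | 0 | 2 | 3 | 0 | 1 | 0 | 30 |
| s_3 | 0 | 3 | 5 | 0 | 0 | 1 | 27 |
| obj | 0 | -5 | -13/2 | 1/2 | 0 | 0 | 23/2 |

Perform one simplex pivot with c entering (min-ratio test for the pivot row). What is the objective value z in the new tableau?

233/5

Ratio test on column c — row 1: (23/2)/(3/2) = 23/3; row 2: 30/3 = 10; row 3: 27/5 = 27/5. Minimum is 27/5 at row 3 (s_3 leaves); pivot element 5.
Pivot on row 3; the obj-row RHS becomes 23/2 − (-13/2)·(27/5) = 233/5.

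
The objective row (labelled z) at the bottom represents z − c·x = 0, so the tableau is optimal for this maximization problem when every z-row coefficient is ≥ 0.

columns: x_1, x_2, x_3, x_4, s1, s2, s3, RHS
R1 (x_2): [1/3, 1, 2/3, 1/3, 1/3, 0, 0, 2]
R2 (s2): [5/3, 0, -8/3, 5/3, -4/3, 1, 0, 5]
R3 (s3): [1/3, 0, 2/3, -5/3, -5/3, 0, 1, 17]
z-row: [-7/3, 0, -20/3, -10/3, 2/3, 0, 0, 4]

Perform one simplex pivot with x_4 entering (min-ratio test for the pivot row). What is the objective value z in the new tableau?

14

Ratio test on column x_4 — row 1: 2/(1/3) = 6; row 2: 5/(5/3) = 3; row 3: entry -5/3 ≤ 0. Minimum is 3 at row 2 (s2 leaves); pivot element 5/3.
Pivot on row 2; the z-row RHS becomes 4 − (-10/3)·3 = 14.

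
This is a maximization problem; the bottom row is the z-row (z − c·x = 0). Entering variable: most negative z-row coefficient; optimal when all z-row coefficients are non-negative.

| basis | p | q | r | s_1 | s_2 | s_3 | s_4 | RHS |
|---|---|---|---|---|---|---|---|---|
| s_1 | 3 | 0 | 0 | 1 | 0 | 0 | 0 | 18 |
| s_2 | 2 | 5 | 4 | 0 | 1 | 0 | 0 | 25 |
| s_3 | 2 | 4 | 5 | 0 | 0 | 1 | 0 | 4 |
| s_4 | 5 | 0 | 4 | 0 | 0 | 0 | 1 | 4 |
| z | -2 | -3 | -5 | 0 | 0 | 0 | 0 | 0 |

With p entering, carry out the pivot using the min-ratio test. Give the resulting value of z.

Ratio test on column p — row 1: 18/3 = 6; row 2: 25/2 = 25/2; row 3: 4/2 = 2; row 4: 4/5 = 4/5. Minimum is 4/5 at row 4 (s_4 leaves); pivot element 5.
Pivot on row 4; the z-row RHS becomes 0 − (-2)·(4/5) = 8/5.

8/5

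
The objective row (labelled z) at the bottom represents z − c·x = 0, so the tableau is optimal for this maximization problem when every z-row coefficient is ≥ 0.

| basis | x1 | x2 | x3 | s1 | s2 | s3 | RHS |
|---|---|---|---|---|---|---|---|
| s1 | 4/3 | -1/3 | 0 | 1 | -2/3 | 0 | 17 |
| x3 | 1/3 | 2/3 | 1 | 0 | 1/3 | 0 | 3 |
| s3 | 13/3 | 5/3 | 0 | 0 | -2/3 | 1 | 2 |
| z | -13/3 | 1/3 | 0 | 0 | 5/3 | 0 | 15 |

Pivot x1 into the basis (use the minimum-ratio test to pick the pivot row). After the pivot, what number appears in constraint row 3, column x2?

5/13

Ratio test on column x1 — row 1: 17/(4/3) = 51/4; row 2: 3/(1/3) = 9; row 3: 2/(13/3) = 6/13. Minimum is 6/13 at row 3 (s3 leaves); pivot element 13/3.
Divide row 3 by 13/3; eliminate column x1 from the other rows.
In the new row 3, the x2 entry is the old entry divided by the pivot: (5/3)/(13/3) = 5/13.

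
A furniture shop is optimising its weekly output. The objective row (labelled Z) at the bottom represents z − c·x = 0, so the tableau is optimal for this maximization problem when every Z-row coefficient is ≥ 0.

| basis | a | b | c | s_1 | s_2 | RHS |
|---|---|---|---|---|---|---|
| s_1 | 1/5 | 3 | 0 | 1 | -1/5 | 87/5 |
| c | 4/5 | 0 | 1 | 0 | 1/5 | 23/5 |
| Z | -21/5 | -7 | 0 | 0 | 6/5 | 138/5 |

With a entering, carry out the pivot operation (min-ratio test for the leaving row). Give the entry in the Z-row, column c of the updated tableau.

21/4

Ratio test on column a — row 1: (87/5)/(1/5) = 87; row 2: (23/5)/(4/5) = 23/4. Minimum is 23/4 at row 2 (c leaves); pivot element 4/5.
Divide row 2 by 4/5; eliminate column a from the other rows.
Z-row update in column c: 0 − (-21/5)·(5/4) = 21/4.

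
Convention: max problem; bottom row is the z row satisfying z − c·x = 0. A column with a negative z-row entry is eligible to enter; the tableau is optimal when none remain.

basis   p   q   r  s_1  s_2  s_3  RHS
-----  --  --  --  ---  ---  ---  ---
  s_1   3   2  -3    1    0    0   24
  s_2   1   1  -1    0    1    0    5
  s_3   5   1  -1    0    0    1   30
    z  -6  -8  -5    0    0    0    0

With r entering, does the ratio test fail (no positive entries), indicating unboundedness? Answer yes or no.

Every constraint-row entry in column r is ≤ 0, so increasing r is unbounded.

yes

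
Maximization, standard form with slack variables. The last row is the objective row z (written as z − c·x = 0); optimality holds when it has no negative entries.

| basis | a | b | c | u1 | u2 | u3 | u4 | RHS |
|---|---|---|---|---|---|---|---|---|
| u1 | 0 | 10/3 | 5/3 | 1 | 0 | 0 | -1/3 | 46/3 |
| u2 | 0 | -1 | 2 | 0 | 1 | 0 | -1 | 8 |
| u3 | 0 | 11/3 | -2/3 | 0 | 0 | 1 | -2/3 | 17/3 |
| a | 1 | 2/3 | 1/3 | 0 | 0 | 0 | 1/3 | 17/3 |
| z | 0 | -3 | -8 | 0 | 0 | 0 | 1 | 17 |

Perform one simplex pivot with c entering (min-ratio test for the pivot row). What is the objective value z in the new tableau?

Ratio test on column c — row 1: (46/3)/(5/3) = 46/5; row 2: 8/2 = 4; row 3: entry -2/3 ≤ 0; row 4: (17/3)/(1/3) = 17. Minimum is 4 at row 2 (u2 leaves); pivot element 2.
Pivot on row 2; the z-row RHS becomes 17 − (-8)·4 = 49.

49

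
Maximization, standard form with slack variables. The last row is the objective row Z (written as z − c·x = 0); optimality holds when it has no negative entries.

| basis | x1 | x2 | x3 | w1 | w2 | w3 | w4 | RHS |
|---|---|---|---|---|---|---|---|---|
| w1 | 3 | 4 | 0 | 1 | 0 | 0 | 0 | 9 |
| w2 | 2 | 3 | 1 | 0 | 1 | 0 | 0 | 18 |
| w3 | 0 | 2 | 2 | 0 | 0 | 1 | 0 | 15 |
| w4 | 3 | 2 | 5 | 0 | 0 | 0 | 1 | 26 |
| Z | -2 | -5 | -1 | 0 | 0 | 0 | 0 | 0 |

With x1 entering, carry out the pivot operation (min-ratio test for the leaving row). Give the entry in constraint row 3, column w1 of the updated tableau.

Ratio test on column x1 — row 1: 9/3 = 3; row 2: 18/2 = 9; row 3: entry 0 ≤ 0; row 4: 26/3 = 26/3. Minimum is 3 at row 1 (w1 leaves); pivot element 3.
Divide row 1 by 3; eliminate column x1 from the other rows.
Row 3 update in column w1: 0 − 0·(1/3) = 0.

0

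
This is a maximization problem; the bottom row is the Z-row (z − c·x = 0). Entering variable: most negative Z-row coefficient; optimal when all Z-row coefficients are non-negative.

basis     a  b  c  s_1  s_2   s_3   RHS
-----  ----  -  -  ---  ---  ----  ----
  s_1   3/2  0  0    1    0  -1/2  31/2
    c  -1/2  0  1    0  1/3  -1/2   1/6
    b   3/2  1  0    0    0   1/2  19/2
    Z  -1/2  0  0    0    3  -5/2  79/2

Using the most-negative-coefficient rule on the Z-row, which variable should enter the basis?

Negative Z-row entries: a: -1/2, s_3: -5/2.
The most negative is -5/2 in column s_3, so s_3 enters.

s_3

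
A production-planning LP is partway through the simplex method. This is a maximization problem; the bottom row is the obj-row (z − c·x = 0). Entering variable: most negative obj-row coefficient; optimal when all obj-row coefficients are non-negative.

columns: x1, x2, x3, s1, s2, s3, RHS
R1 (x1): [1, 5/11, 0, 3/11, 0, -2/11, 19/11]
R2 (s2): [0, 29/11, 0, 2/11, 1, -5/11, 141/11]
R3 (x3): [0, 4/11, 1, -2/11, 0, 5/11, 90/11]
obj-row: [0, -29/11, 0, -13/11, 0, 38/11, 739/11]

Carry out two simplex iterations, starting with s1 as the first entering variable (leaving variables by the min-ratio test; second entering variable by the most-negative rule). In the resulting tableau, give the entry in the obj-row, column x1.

29/5

Ratio test on column s1 — row 1: (19/11)/(3/11) = 19/3; row 2: (141/11)/(2/11) = 141/2; row 3: entry -2/11 ≤ 0. Minimum is 19/3 at row 1 (x1 leaves); pivot element 3/11.
Divide row 1 by 3/11; eliminate column s1 from the other rows.
Second iteration: most negative obj-row entry is -2/3 in column x2, so x2 enters.
Ratio test on column x2 — row 1: (19/3)/(5/3) = 19/5; row 2: (35/3)/(7/3) = 5; row 3: (28/3)/(2/3) = 14. Minimum is 19/5 at row 1 (s1 leaves); pivot element 5/3.
Divide row 1 by 5/3; eliminate column x2 from the other rows.
After both pivots, the entry at the obj-row, column x1 is 29/5.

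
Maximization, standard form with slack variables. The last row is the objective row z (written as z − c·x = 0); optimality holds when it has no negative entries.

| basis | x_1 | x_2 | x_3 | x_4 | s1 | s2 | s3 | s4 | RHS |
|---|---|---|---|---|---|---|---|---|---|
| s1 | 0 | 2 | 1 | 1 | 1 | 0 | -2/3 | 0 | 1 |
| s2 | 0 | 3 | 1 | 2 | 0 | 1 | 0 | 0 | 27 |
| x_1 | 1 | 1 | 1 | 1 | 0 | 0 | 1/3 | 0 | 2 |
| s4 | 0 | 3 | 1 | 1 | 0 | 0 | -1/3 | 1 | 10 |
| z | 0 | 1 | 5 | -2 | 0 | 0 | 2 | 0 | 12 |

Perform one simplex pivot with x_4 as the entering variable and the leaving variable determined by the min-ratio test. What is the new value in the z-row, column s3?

Ratio test on column x_4 — row 1: 1/1 = 1; row 2: 27/2 = 27/2; row 3: 2/1 = 2; row 4: 10/1 = 10. Minimum is 1 at row 1 (s1 leaves); pivot element 1.
Divide row 1 by 1; eliminate column x_4 from the other rows.
z-row update in column s3: 2 − (-2)·(-2/3) = 2/3.

2/3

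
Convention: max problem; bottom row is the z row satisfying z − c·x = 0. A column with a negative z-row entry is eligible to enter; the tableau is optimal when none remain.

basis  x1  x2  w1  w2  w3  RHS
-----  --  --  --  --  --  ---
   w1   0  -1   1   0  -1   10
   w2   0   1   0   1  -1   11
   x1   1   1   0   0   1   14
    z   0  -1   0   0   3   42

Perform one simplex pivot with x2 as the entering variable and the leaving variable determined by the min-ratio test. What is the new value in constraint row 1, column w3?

-2

Ratio test on column x2 — row 1: entry -1 ≤ 0; row 2: 11/1 = 11; row 3: 14/1 = 14. Minimum is 11 at row 2 (w2 leaves); pivot element 1.
Divide row 2 by 1; eliminate column x2 from the other rows.
Row 1 update in column w3: -1 − (-1)·(-1) = -2.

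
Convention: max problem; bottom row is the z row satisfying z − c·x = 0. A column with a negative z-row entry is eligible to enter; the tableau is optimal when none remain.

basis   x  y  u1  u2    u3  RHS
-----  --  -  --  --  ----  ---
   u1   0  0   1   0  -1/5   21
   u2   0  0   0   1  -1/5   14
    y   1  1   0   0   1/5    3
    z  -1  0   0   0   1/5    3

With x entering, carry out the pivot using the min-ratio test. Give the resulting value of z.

Ratio test on column x — row 1: entry 0 ≤ 0; row 2: entry 0 ≤ 0; row 3: 3/1 = 3. Minimum is 3 at row 3 (y leaves); pivot element 1.
Pivot on row 3; the z-row RHS becomes 3 − (-1)·3 = 6.

6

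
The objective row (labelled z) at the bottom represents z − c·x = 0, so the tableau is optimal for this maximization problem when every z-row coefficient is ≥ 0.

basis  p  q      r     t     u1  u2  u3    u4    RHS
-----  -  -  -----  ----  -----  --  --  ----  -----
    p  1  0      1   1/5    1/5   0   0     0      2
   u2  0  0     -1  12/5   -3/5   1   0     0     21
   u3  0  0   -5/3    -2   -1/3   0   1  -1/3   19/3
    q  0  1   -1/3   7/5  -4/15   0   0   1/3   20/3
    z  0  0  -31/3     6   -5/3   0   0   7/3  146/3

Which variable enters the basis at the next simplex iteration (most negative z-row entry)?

r

Negative z-row entries: r: -31/3, u1: -5/3.
The most negative is -31/3 in column r, so r enters.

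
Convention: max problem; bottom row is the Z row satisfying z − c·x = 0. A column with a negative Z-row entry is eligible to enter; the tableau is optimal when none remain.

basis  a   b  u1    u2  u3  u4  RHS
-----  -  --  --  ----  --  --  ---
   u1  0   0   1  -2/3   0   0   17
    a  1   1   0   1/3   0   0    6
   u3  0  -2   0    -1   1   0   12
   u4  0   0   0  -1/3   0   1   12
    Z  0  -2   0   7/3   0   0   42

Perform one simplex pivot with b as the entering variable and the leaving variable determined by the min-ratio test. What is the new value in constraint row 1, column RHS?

Ratio test on column b — row 1: entry 0 ≤ 0; row 2: 6/1 = 6; row 3: entry -2 ≤ 0; row 4: entry 0 ≤ 0. Minimum is 6 at row 2 (a leaves); pivot element 1.
Divide row 2 by 1; eliminate column b from the other rows.
Row 1 update in column RHS: 17 − 0·6 = 17.

17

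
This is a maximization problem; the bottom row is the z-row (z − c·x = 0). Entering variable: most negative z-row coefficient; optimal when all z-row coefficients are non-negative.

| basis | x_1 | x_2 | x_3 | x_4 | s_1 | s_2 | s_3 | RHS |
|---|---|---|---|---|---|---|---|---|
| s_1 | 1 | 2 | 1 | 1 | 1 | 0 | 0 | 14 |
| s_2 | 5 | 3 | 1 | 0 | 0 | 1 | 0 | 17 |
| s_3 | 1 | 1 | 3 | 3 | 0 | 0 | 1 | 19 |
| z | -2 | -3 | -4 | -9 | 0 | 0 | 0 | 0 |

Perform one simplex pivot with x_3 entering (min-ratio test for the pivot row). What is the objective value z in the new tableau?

Ratio test on column x_3 — row 1: 14/1 = 14; row 2: 17/1 = 17; row 3: 19/3 = 19/3. Minimum is 19/3 at row 3 (s_3 leaves); pivot element 3.
Pivot on row 3; the z-row RHS becomes 0 − (-4)·(19/3) = 76/3.

76/3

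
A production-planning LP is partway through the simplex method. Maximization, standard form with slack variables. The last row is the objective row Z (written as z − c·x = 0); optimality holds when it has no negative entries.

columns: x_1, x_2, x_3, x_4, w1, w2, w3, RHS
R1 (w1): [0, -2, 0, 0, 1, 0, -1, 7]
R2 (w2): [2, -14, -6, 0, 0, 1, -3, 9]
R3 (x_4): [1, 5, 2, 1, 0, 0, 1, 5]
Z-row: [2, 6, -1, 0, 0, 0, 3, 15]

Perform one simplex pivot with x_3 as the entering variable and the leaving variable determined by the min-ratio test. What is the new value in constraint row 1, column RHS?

7

Ratio test on column x_3 — row 1: entry 0 ≤ 0; row 2: entry -6 ≤ 0; row 3: 5/2 = 5/2. Minimum is 5/2 at row 3 (x_4 leaves); pivot element 2.
Divide row 3 by 2; eliminate column x_3 from the other rows.
Row 1 update in column RHS: 7 − 0·(5/2) = 7.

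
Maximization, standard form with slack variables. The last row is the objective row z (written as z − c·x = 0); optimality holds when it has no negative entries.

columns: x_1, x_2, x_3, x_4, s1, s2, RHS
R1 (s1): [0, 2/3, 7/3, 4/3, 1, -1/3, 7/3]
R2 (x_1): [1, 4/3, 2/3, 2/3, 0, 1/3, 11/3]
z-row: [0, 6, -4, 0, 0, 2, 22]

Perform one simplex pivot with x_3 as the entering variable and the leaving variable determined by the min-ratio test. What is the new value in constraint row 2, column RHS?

3

Ratio test on column x_3 — row 1: (7/3)/(7/3) = 1; row 2: (11/3)/(2/3) = 11/2. Minimum is 1 at row 1 (s1 leaves); pivot element 7/3.
Divide row 1 by 7/3; eliminate column x_3 from the other rows.
Row 2 update in column RHS: 11/3 − (2/3)·1 = 3.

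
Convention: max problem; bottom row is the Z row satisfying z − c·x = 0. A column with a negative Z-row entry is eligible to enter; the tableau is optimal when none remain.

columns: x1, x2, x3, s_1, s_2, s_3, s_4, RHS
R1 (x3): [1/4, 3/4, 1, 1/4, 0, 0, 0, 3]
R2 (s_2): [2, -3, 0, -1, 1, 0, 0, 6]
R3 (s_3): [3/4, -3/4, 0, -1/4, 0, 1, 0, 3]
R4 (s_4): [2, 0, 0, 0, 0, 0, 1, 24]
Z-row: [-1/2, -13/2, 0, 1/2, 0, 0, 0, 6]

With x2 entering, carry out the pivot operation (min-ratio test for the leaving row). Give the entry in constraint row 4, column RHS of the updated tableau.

Ratio test on column x2 — row 1: 3/(3/4) = 4; row 2: entry -3 ≤ 0; row 3: entry -3/4 ≤ 0; row 4: entry 0 ≤ 0. Minimum is 4 at row 1 (x3 leaves); pivot element 3/4.
Divide row 1 by 3/4; eliminate column x2 from the other rows.
Row 4 update in column RHS: 24 − 0·4 = 24.

24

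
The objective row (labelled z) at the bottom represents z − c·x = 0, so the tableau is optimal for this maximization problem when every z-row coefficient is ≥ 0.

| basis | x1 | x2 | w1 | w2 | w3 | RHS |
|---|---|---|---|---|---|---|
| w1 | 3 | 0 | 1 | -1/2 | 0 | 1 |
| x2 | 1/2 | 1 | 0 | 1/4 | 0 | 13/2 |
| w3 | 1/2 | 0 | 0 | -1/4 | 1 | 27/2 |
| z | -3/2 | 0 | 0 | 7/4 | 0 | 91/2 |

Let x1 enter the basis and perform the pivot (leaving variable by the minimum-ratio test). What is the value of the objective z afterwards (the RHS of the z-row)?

Ratio test on column x1 — row 1: 1/3 = 1/3; row 2: (13/2)/(1/2) = 13; row 3: (27/2)/(1/2) = 27. Minimum is 1/3 at row 1 (w1 leaves); pivot element 3.
Pivot on row 1; the z-row RHS becomes 91/2 − (-3/2)·(1/3) = 46.

46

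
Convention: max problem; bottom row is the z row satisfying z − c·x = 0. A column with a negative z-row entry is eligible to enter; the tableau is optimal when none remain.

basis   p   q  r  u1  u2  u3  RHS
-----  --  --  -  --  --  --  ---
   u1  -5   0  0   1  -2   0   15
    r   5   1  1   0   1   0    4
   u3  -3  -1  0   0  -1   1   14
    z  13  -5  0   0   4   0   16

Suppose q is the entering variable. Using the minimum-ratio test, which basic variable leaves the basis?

Column q entries and ratios — u1: 0 ≤ 0, skip; r: 4/1 = 4; u3: -1 ≤ 0, skip.
Smallest ratio is 4 in the row of r, so r leaves.

r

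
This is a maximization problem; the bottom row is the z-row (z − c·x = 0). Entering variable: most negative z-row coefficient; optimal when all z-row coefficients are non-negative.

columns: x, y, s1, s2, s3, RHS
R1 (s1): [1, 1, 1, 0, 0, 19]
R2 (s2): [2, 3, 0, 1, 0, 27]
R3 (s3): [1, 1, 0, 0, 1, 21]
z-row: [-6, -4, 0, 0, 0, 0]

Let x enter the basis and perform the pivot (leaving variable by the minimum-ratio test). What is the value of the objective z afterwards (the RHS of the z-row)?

Ratio test on column x — row 1: 19/1 = 19; row 2: 27/2 = 27/2; row 3: 21/1 = 21. Minimum is 27/2 at row 2 (s2 leaves); pivot element 2.
Pivot on row 2; the z-row RHS becomes 0 − (-6)·(27/2) = 81.

81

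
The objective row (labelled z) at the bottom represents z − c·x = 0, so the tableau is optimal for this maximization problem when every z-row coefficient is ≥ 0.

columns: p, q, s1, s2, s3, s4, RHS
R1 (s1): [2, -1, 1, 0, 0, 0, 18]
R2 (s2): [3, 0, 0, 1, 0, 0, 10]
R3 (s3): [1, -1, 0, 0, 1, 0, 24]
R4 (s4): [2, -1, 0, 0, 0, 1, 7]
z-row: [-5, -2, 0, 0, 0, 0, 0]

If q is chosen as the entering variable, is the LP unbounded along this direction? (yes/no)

Every constraint-row entry in column q is ≤ 0, so increasing q is unbounded.

yes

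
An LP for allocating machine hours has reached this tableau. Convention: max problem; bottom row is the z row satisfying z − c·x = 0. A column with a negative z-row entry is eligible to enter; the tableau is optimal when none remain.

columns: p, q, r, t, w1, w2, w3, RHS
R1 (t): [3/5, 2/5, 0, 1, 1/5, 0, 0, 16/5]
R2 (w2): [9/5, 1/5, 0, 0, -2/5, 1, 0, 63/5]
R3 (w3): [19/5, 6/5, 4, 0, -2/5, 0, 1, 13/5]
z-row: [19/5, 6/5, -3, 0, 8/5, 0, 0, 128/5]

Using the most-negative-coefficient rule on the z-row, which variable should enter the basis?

r

Negative z-row entries: r: -3.
The most negative is -3 in column r, so r enters.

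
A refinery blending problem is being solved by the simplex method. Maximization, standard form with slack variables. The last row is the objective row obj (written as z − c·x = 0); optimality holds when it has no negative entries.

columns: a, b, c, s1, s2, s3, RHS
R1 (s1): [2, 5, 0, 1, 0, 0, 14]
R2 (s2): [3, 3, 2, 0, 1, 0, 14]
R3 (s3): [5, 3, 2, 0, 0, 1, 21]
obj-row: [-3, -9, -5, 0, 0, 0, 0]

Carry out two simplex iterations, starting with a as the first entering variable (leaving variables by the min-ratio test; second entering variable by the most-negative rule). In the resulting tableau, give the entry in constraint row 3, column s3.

Ratio test on column a — row 1: 14/2 = 7; row 2: 14/3 = 14/3; row 3: 21/5 = 21/5. Minimum is 21/5 at row 3 (s3 leaves); pivot element 5.
Divide row 3 by 5; eliminate column a from the other rows.
Second iteration: most negative obj-row entry is -36/5 in column b, so b enters.
Ratio test on column b — row 1: (28/5)/(19/5) = 28/19; row 2: (7/5)/(6/5) = 7/6; row 3: (21/5)/(3/5) = 7. Minimum is 7/6 at row 2 (s2 leaves); pivot element 6/5.
Divide row 2 by 6/5; eliminate column b from the other rows.
After both pivots, the entry at constraint row 3, column s3 is 1/2.

1/2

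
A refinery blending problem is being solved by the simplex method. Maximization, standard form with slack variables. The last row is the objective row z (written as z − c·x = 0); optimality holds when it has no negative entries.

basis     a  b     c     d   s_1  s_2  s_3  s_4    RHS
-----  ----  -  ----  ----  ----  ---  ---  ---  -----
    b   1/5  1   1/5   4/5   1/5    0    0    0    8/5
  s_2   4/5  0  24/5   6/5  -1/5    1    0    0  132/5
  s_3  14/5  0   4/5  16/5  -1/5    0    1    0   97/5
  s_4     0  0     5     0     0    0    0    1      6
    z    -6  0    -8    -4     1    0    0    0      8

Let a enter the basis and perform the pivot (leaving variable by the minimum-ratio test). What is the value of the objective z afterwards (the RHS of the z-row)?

Ratio test on column a — row 1: (8/5)/(1/5) = 8; row 2: (132/5)/(4/5) = 33; row 3: (97/5)/(14/5) = 97/14; row 4: entry 0 ≤ 0. Minimum is 97/14 at row 3 (s_3 leaves); pivot element 14/5.
Pivot on row 3; the z-row RHS becomes 8 − (-6)·(97/14) = 347/7.

347/7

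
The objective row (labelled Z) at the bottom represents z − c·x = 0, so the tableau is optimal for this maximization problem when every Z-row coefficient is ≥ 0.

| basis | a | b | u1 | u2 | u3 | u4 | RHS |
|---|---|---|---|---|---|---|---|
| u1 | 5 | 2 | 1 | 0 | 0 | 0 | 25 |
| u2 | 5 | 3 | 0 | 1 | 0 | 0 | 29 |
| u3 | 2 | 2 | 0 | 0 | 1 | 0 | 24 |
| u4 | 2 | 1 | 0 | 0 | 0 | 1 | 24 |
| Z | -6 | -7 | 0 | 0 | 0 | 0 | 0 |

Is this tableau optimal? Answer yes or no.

The Z-row has a negative entry -7 in column b, so it is not optimal.

no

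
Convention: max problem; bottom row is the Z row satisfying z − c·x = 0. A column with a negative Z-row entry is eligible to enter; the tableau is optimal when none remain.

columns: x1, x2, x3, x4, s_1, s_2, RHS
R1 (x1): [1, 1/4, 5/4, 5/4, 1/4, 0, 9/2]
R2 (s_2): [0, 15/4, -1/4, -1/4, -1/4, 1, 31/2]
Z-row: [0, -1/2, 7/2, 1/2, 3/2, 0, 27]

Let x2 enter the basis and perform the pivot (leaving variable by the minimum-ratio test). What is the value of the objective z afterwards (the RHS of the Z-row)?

Ratio test on column x2 — row 1: (9/2)/(1/4) = 18; row 2: (31/2)/(15/4) = 62/15. Minimum is 62/15 at row 2 (s_2 leaves); pivot element 15/4.
Pivot on row 2; the Z-row RHS becomes 27 − (-1/2)·(62/15) = 436/15.

436/15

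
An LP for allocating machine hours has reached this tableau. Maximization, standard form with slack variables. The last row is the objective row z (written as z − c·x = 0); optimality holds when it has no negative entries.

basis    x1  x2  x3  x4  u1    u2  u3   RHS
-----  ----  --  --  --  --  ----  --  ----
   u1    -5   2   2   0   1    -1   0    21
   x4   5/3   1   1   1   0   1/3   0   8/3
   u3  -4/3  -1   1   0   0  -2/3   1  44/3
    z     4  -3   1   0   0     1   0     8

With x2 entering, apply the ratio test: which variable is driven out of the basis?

Column x2 entries and ratios — u1: 21/2 = 21/2; x4: (8/3)/1 = 8/3; u3: -1 ≤ 0, skip.
Smallest ratio is 8/3 in the row of x4, so x4 leaves.

x4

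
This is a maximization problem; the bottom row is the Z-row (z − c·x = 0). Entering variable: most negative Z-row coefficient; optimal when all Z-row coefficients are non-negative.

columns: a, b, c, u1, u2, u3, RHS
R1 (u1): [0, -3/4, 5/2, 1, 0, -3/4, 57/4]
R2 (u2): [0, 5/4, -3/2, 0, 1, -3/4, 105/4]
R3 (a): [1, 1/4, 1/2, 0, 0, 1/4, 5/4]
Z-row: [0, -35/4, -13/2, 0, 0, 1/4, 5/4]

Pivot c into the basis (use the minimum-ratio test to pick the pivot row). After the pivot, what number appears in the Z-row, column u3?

Ratio test on column c — row 1: (57/4)/(5/2) = 57/10; row 2: entry -3/2 ≤ 0; row 3: (5/4)/(1/2) = 5/2. Minimum is 5/2 at row 3 (a leaves); pivot element 1/2.
Divide row 3 by 1/2; eliminate column c from the other rows.
Z-row update in column u3: 1/4 − (-13/2)·(1/2) = 7/2.

7/2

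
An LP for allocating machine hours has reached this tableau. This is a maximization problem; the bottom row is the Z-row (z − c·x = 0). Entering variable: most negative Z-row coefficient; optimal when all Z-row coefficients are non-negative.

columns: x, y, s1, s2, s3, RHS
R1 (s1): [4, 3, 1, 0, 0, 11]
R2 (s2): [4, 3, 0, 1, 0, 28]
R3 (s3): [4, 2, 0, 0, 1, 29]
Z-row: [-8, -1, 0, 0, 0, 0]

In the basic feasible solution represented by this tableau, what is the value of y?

0

y is not in the basis, so in the current basic feasible solution y = 0.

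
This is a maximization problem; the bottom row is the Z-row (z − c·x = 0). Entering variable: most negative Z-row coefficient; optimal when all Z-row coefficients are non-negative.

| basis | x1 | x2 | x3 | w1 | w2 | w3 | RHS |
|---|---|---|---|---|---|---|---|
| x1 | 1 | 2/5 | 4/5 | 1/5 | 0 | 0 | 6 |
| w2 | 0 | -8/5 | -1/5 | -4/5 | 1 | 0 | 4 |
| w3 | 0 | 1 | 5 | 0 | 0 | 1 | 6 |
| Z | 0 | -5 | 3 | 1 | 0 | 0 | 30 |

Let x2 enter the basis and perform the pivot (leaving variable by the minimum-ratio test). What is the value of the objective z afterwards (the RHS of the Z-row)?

60

Ratio test on column x2 — row 1: 6/(2/5) = 15; row 2: entry -8/5 ≤ 0; row 3: 6/1 = 6. Minimum is 6 at row 3 (w3 leaves); pivot element 1.
Pivot on row 3; the Z-row RHS becomes 30 − (-5)·6 = 60.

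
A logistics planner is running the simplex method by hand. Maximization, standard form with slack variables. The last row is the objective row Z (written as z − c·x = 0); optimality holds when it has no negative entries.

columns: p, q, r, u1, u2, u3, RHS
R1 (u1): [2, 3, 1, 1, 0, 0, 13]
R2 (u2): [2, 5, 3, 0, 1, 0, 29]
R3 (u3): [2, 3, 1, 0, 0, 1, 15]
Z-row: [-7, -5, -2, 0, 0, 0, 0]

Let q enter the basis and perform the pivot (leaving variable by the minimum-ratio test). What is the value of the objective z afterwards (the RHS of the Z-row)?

Ratio test on column q — row 1: 13/3 = 13/3; row 2: 29/5 = 29/5; row 3: 15/3 = 5. Minimum is 13/3 at row 1 (u1 leaves); pivot element 3.
Pivot on row 1; the Z-row RHS becomes 0 − (-5)·(13/3) = 65/3.

65/3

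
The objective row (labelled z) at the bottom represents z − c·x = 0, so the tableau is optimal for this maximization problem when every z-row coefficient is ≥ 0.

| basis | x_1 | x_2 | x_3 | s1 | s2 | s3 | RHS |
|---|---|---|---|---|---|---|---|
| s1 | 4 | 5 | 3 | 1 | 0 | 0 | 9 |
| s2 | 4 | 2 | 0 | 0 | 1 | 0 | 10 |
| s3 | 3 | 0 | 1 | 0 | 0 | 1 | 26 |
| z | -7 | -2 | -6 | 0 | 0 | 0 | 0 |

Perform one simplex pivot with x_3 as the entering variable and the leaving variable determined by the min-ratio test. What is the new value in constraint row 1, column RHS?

Ratio test on column x_3 — row 1: 9/3 = 3; row 2: entry 0 ≤ 0; row 3: 26/1 = 26. Minimum is 3 at row 1 (s1 leaves); pivot element 3.
Divide row 1 by 3; eliminate column x_3 from the other rows.
In the new row 1, the RHS entry is the old entry divided by the pivot: 9/3 = 3.

3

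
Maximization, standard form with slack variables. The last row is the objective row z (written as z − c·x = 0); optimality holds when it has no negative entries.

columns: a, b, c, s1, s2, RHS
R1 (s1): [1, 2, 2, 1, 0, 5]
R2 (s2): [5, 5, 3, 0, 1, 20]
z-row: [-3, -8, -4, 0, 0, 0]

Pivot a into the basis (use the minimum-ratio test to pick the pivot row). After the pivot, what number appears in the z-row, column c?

-11/5

Ratio test on column a — row 1: 5/1 = 5; row 2: 20/5 = 4. Minimum is 4 at row 2 (s2 leaves); pivot element 5.
Divide row 2 by 5; eliminate column a from the other rows.
z-row update in column c: -4 − (-3)·(3/5) = -11/5.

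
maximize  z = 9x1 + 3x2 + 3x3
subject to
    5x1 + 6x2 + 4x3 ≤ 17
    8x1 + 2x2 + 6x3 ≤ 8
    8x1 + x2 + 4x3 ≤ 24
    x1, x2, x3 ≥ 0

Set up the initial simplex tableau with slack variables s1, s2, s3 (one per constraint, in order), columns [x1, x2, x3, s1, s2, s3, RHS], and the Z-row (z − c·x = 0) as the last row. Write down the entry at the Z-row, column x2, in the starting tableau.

-3

The Z-row carries the negated objective coefficients: the x2 entry is -3.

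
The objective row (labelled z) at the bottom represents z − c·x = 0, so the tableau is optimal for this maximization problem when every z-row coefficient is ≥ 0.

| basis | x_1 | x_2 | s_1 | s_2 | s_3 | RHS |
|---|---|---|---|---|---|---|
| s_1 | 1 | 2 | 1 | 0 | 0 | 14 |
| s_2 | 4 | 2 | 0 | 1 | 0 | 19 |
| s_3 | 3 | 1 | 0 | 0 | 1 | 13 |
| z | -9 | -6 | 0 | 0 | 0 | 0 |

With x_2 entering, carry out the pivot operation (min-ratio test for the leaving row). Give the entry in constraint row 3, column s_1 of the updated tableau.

Ratio test on column x_2 — row 1: 14/2 = 7; row 2: 19/2 = 19/2; row 3: 13/1 = 13. Minimum is 7 at row 1 (s_1 leaves); pivot element 2.
Divide row 1 by 2; eliminate column x_2 from the other rows.
Row 3 update in column s_1: 0 − 1·(1/2) = -1/2.

-1/2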